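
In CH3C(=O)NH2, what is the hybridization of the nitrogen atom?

The nitrogen lone pair is delocalised into the carbonyl π system (amide resonance), so N is planar sp2 rather than the sp3 a naive steric count of 4 would suggest.

sp²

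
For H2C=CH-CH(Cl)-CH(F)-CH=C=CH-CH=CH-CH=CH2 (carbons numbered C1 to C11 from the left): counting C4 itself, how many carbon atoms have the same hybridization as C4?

C4 is sp3 (only σ bonds).
C1: sp2
C2: sp2
C3: sp3 ✓
C4: sp3 ✓
C5: sp2
C6: sp
C7: sp2
C8: sp2
C9: sp2
C10: sp2
C11: sp2
2 carbons are sp3.

2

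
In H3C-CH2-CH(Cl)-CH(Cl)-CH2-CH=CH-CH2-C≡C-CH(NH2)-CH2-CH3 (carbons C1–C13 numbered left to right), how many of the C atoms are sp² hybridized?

2

C1: sp3
C2: sp3
C3: sp3
C4: sp3
C5: sp3
C6: sp2 ✓
C7: sp2 ✓
C8: sp3
C9: sp
C10: sp
C11: sp3
C12: sp3
C13: sp3
C6, C7 → 2 sp2 carbons.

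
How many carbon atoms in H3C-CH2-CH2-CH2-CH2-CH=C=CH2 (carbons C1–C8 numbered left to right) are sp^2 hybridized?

C1: sp3
C2: sp3
C3: sp3
C4: sp3
C5: sp3
C6: sp2 ✓
C7: sp
C8: sp2 ✓
C6, C8 → 2 sp2 carbons.

2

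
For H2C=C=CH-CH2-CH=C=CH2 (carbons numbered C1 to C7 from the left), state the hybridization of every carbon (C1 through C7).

C1 sp2, C2 sp, C3 sp2, C4 sp3, C5 sp2, C6 sp, C7 sp2

C1 carries 3 σ bonds, plus one π bond, giving a steric number of 3, so it is sp2.
C2 — 2 σ bonds, plus two π bonds. Steric number 2, so sp.
C3: 3 σ bonds, plus one π bond; 3 regions of electron density → sp2.
C4: 4 σ bonds — 4 electron domains, sp3.
C5 is sp2: 3 σ bonds, plus one π bond, 3 electron-density regions.
C6 is sp: 2 σ bonds, plus two π bonds, 2 electron-density regions.
C7 — 3 σ bonds, plus one π bond. Steric number 3, so sp2.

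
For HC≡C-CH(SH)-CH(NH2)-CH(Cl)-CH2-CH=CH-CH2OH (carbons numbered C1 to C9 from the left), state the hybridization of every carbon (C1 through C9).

C1 sp, C2 sp, C3 sp3, C4 sp3, C5 sp3, C6 sp3, C7 sp2, C8 sp2, C9 sp3

C1 (2 σ bonds, plus two π bonds) has steric number 2: sp.
C2 carries 2 σ bonds, plus two π bonds, giving a steric number of 2, so it is sp.
C3 (4 σ bonds) has steric number 4: sp3.
C4 (4 σ bonds) has steric number 4: sp3.
C5: 4 σ bonds — 4 electron domains, sp3.
C6 has 4 σ bonds: steric number 4 → sp3.
C7 has 3 σ bonds, plus one π bond: steric number 3 → sp2.
C8: 3 σ bonds, plus one π bond; 3 regions of electron density → sp2.
C9 is sp3: 4 σ bonds, 4 electron-density regions.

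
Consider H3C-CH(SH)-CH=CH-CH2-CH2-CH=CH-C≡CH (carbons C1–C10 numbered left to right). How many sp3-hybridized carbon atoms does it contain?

4

C1: sp3 ✓
C2: sp3 ✓
C3: sp2
C4: sp2
C5: sp3 ✓
C6: sp3 ✓
C7: sp2
C8: sp2
C9: sp
C10: sp
C1, C2, C5, C6 → 4 sp3 carbons.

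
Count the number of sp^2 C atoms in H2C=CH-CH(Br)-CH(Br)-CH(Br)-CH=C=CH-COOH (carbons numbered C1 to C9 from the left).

5

C1: sp2 ✓
C2: sp2 ✓
C3: sp3
C4: sp3
C5: sp3
C6: sp2 ✓
C7: sp
C8: sp2 ✓
C9: sp2 ✓
C1, C2, C6, C8, C9 → 5 sp2 carbons.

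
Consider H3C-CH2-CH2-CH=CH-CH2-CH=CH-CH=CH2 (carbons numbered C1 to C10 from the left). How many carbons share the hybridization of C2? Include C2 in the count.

C2 is sp3 (only σ bonds).
C1: sp3 ✓
C2: sp3 ✓
C3: sp3 ✓
C4: sp2
C5: sp2
C6: sp3 ✓
C7: sp2
C8: sp2
C9: sp2
C10: sp2
4 carbons are sp3.

4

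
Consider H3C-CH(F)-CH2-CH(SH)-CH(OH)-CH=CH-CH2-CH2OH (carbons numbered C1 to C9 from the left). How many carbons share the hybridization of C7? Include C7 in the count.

2

C7 is sp2 (one π bond).
C1: sp3
C2: sp3
C3: sp3
C4: sp3
C5: sp3
C6: sp2 ✓
C7: sp2 ✓
C8: sp3
C9: sp3
2 carbons are sp2.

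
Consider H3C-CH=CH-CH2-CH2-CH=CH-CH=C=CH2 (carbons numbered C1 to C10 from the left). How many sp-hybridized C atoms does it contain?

C1: sp3
C2: sp2
C3: sp2
C4: sp3
C5: sp3
C6: sp2
C7: sp2
C8: sp2
C9: sp ✓
C10: sp2
C9 → 1 sp carbon.

1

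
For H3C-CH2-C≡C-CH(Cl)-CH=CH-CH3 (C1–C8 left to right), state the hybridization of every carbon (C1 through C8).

C1 carries 4 σ bonds, giving a steric number of 4, so it is sp3.
C2 has 4 σ bonds: steric number 4 → sp3.
C3 carries 2 σ bonds, plus two π bonds, giving a steric number of 2, so it is sp.
C4 — 2 σ bonds, plus two π bonds. Steric number 2, so sp.
C5: 4 σ bonds; 4 regions of electron density → sp3.
C6 carries 3 σ bonds, plus one π bond, giving a steric number of 3, so it is sp2.
C7 has 3 σ bonds, plus one π bond: steric number 3 → sp2.
C8: 4 σ bonds — 4 electron domains, sp3.

C1 sp3, C2 sp3, C3 sp, C4 sp, C5 sp3, C6 sp2, C7 sp2, C8 sp3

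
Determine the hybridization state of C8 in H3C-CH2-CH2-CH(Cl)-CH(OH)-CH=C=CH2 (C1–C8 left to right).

C8: 3 σ bonds, plus one π bond — 3 electron domains, sp2.

sp^2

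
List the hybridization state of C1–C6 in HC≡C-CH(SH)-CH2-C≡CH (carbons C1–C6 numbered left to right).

C1 has 2 σ bonds, plus two π bonds: steric number 2 → sp.
C2 (2 σ bonds, plus two π bonds) has steric number 2: sp.
C3 has 4 σ bonds: steric number 4 → sp3.
C4 — 4 σ bonds. Steric number 4, so sp3.
C5 is sp: 2 σ bonds, plus two π bonds, 2 electron-density regions.
C6 carries 2 σ bonds, plus two π bonds, giving a steric number of 2, so it is sp.

C1 sp, C2 sp, C3 sp3, C4 sp3, C5 sp, C6 sp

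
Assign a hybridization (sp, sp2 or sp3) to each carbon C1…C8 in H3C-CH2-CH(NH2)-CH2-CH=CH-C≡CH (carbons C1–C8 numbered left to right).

C1 sp3, C2 sp3, C3 sp3, C4 sp3, C5 sp2, C6 sp2, C7 sp, C8 sp

C1 has 4 σ bonds: steric number 4 → sp3.
C2 carries 4 σ bonds, giving a steric number of 4, so it is sp3.
C3: 4 σ bonds — 4 electron domains, sp3.
C4 carries 4 σ bonds, giving a steric number of 4, so it is sp3.
C5: 3 σ bonds, plus one π bond — 3 electron domains, sp2.
C6 — 3 σ bonds, plus one π bond. Steric number 3, so sp2.
C7 carries 2 σ bonds, plus two π bonds, giving a steric number of 2, so it is sp.
C8 carries 2 σ bonds, plus two π bonds, giving a steric number of 2, so it is sp.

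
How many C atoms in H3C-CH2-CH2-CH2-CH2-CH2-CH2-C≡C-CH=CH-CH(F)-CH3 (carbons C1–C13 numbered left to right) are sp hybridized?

C1: sp3
C2: sp3
C3: sp3
C4: sp3
C5: sp3
C6: sp3
C7: sp3
C8: sp ✓
C9: sp ✓
C10: sp2
C11: sp2
C12: sp3
C13: sp3
C8, C9 → 2 sp carbons.

2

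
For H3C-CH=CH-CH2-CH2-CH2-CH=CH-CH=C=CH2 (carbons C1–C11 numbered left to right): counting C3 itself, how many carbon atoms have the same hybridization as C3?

C3 is sp2 (one π bond).
C1: sp3
C2: sp2 ✓
C3: sp2 ✓
C4: sp3
C5: sp3
C6: sp3
C7: sp2 ✓
C8: sp2 ✓
C9: sp2 ✓
C10: sp
C11: sp2 ✓
6 carbons are sp2.

6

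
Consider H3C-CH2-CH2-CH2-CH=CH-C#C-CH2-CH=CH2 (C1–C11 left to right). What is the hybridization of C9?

sp³

C9 is sp3: 4 σ bonds, 4 electron-density regions.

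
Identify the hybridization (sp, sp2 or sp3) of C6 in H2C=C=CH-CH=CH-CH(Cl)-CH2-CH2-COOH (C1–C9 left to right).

sp^3

C6 — 4 σ bonds. Steric number 4, so sp3.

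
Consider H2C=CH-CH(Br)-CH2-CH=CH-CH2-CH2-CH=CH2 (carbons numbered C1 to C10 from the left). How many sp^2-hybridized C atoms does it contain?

6

C1: sp2 ✓
C2: sp2 ✓
C3: sp3
C4: sp3
C5: sp2 ✓
C6: sp2 ✓
C7: sp3
C8: sp3
C9: sp2 ✓
C10: sp2 ✓
C1, C2, C5, C6, C9, C10 → 6 sp2 carbons.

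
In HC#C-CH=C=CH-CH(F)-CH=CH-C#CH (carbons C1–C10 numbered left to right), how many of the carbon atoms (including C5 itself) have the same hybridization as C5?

4

C5 is sp2 (one π bond).
C1: sp
C2: sp
C3: sp2 ✓
C4: sp
C5: sp2 ✓
C6: sp3
C7: sp2 ✓
C8: sp2 ✓
C9: sp
C10: sp
4 carbons are sp2.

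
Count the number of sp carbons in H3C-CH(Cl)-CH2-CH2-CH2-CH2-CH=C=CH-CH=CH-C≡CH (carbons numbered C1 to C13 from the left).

3

C1: sp3
C2: sp3
C3: sp3
C4: sp3
C5: sp3
C6: sp3
C7: sp2
C8: sp ✓
C9: sp2
C10: sp2
C11: sp2
C12: sp ✓
C13: sp ✓
C8, C12, C13 → 3 sp carbons.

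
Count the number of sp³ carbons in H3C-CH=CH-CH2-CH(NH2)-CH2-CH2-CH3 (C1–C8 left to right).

6

C1: sp3 ✓
C2: sp2
C3: sp2
C4: sp3 ✓
C5: sp3 ✓
C6: sp3 ✓
C7: sp3 ✓
C8: sp3 ✓
C1, C4, C5, C6, C7, C8 → 6 sp3 carbons.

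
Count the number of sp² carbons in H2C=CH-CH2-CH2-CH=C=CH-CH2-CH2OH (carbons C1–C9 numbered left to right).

C1: sp2 ✓
C2: sp2 ✓
C3: sp3
C4: sp3
C5: sp2 ✓
C6: sp
C7: sp2 ✓
C8: sp3
C9: sp3
C1, C2, C5, C7 → 4 sp2 carbons.

4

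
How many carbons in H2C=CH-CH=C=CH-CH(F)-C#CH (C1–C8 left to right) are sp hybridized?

3

C1: sp2
C2: sp2
C3: sp2
C4: sp ✓
C5: sp2
C6: sp3
C7: sp ✓
C8: sp ✓
C4, C7, C8 → 3 sp carbons.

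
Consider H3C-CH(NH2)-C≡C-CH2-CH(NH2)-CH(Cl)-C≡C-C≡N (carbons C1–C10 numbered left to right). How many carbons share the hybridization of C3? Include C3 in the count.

5

C3 is sp (two π bonds).
C1: sp3
C2: sp3
C3: sp ✓
C4: sp ✓
C5: sp3
C6: sp3
C7: sp3
C8: sp ✓
C9: sp ✓
C10: sp ✓
5 carbons are sp.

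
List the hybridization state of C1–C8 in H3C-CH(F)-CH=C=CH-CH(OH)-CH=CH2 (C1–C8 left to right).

C1 sp3, C2 sp3, C3 sp2, C4 sp, C5 sp2, C6 sp3, C7 sp2, C8 sp2

C1 has 4 σ bonds: steric number 4 → sp3.
C2 carries 4 σ bonds, giving a steric number of 4, so it is sp3.
C3: 3 σ bonds, plus one π bond — 3 electron domains, sp2.
C4: 2 σ bonds, plus two π bonds; 2 regions of electron density → sp.
C5 carries 3 σ bonds, plus one π bond, giving a steric number of 3, so it is sp2.
C6 — 4 σ bonds. Steric number 4, so sp3.
C7 (3 σ bonds, plus one π bond) has steric number 3: sp2.
C8 — 3 σ bonds, plus one π bond. Steric number 3, so sp2.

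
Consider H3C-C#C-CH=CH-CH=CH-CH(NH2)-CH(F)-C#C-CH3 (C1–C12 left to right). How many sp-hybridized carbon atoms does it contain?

C1: sp3
C2: sp ✓
C3: sp ✓
C4: sp2
C5: sp2
C6: sp2
C7: sp2
C8: sp3
C9: sp3
C10: sp ✓
C11: sp ✓
C12: sp3
C2, C3, C10, C11 → 4 sp carbons.

4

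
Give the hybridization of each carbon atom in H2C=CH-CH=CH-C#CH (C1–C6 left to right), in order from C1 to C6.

C1 — 3 σ bonds, plus one π bond. Steric number 3, so sp2.
C2: 3 σ bonds, plus one π bond; 3 regions of electron density → sp2.
C3: 3 σ bonds, plus one π bond — 3 electron domains, sp2.
C4 has 3 σ bonds, plus one π bond: steric number 3 → sp2.
C5 has 2 σ bonds, plus two π bonds: steric number 2 → sp.
C6: 2 σ bonds, plus two π bonds — 2 electron domains, sp.

C1 sp2, C2 sp2, C3 sp2, C4 sp2, C5 sp, C6 sp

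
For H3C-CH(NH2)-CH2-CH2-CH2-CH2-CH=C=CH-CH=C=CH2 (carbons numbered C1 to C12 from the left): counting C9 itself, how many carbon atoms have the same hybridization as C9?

4

C9 is sp2 (one π bond).
C1: sp3
C2: sp3
C3: sp3
C4: sp3
C5: sp3
C6: sp3
C7: sp2 ✓
C8: sp
C9: sp2 ✓
C10: sp2 ✓
C11: sp
C12: sp2 ✓
4 carbons are sp2.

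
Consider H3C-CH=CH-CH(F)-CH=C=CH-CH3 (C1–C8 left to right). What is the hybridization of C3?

sp2

C3 (3 σ bonds, plus one π bond) has steric number 3: sp2.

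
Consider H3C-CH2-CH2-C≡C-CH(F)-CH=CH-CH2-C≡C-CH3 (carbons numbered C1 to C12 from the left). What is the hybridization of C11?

C11: 2 σ bonds, plus two π bonds; 2 regions of electron density → sp.

sp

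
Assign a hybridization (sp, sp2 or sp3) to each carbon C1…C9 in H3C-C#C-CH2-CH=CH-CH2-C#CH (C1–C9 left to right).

C1 (4 σ bonds) has steric number 4: sp3.
C2: 2 σ bonds, plus two π bonds — 2 electron domains, sp.
C3: 2 σ bonds, plus two π bonds — 2 electron domains, sp.
C4 has 4 σ bonds: steric number 4 → sp3.
C5: 3 σ bonds, plus one π bond — 3 electron domains, sp2.
C6 is sp2: 3 σ bonds, plus one π bond, 3 electron-density regions.
C7 carries 4 σ bonds, giving a steric number of 4, so it is sp3.
C8 carries 2 σ bonds, plus two π bonds, giving a steric number of 2, so it is sp.
C9 carries 2 σ bonds, plus two π bonds, giving a steric number of 2, so it is sp.

C1 sp3, C2 sp, C3 sp, C4 sp3, C5 sp2, C6 sp2, C7 sp3, C8 sp, C9 sp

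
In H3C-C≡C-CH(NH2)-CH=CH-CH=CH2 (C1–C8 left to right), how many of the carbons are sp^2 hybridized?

4

C1: sp3
C2: sp
C3: sp
C4: sp3
C5: sp2 ✓
C6: sp2 ✓
C7: sp2 ✓
C8: sp2 ✓
C5, C6, C7, C8 → 4 sp2 carbons.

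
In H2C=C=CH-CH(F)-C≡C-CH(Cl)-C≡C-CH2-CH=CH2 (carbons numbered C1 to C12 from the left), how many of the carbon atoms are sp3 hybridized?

3

C1: sp2
C2: sp
C3: sp2
C4: sp3 ✓
C5: sp
C6: sp
C7: sp3 ✓
C8: sp
C9: sp
C10: sp3 ✓
C11: sp2
C12: sp2
C4, C7, C10 → 3 sp3 carbons.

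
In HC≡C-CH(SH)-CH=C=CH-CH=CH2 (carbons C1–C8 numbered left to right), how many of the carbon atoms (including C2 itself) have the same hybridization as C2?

C2 is sp (two π bonds).
C1: sp ✓
C2: sp ✓
C3: sp3
C4: sp2
C5: sp ✓
C6: sp2
C7: sp2
C8: sp2
3 carbons are sp.

3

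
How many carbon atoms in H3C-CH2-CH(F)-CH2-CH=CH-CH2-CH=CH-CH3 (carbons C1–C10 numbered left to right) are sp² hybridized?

4

C1: sp3
C2: sp3
C3: sp3
C4: sp3
C5: sp2 ✓
C6: sp2 ✓
C7: sp3
C8: sp2 ✓
C9: sp2 ✓
C10: sp3
C5, C6, C8, C9 → 4 sp2 carbons.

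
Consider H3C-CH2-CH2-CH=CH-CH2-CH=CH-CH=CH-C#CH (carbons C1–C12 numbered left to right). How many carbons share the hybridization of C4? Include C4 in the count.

6

C4 is sp2 (one π bond).
C1: sp3
C2: sp3
C3: sp3
C4: sp2 ✓
C5: sp2 ✓
C6: sp3
C7: sp2 ✓
C8: sp2 ✓
C9: sp2 ✓
C10: sp2 ✓
C11: sp
C12: sp
6 carbons are sp2.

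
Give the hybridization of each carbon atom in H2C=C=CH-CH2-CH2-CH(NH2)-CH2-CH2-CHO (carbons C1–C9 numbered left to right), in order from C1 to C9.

C1 sp2, C2 sp, C3 sp2, C4 sp3, C5 sp3, C6 sp3, C7 sp3, C8 sp3, C9 sp2

C1 (3 σ bonds, plus one π bond) has steric number 3: sp2.
C2 has 2 σ bonds, plus two π bonds: steric number 2 → sp.
C3 carries 3 σ bonds, plus one π bond, giving a steric number of 3, so it is sp2.
C4: 4 σ bonds — 4 electron domains, sp3.
C5 is sp3: 4 σ bonds, 4 electron-density regions.
C6 carries 4 σ bonds, giving a steric number of 4, so it is sp3.
C7: 4 σ bonds; 4 regions of electron density → sp3.
C8: 4 σ bonds; 4 regions of electron density → sp3.
C9 — 3 σ bonds, plus one π bond. Steric number 3, so sp2.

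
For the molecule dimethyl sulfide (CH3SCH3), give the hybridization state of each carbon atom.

sp3

Each carbon atom carries 4 σ bonds, giving a steric number of 4, so it is sp3.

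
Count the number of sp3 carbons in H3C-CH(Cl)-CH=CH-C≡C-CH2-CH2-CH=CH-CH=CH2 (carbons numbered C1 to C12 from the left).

C1: sp3 ✓
C2: sp3 ✓
C3: sp2
C4: sp2
C5: sp
C6: sp
C7: sp3 ✓
C8: sp3 ✓
C9: sp2
C10: sp2
C11: sp2
C12: sp2
C1, C2, C7, C8 → 4 sp3 carbons.

4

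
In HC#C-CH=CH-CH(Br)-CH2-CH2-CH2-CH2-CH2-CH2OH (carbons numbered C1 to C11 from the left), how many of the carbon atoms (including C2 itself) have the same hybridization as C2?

2

C2 is sp (two π bonds).
C1: sp ✓
C2: sp ✓
C3: sp2
C4: sp2
C5: sp3
C6: sp3
C7: sp3
C8: sp3
C9: sp3
C10: sp3
C11: sp3
2 carbons are sp.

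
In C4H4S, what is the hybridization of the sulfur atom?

sp²

Analogous to furan: one S lone pair in the aromatic π system, S is sp2.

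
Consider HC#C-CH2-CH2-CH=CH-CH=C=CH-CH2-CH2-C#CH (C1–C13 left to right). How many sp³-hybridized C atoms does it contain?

C1: sp
C2: sp
C3: sp3 ✓
C4: sp3 ✓
C5: sp2
C6: sp2
C7: sp2
C8: sp
C9: sp2
C10: sp3 ✓
C11: sp3 ✓
C12: sp
C13: sp
C3, C4, C10, C11 → 4 sp3 carbons.

4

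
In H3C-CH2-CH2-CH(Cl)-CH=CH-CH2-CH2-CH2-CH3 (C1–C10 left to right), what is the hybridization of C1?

C1 has 4 σ bonds: steric number 4 → sp3.

sp3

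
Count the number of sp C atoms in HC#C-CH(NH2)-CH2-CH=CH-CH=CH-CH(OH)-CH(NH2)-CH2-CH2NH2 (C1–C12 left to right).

2

C1: sp ✓
C2: sp ✓
C3: sp3
C4: sp3
C5: sp2
C6: sp2
C7: sp2
C8: sp2
C9: sp3
C10: sp3
C11: sp3
C12: sp3
C1, C2 → 2 sp carbons.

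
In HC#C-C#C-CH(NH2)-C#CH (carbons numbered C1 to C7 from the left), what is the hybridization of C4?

sp

C4: 2 σ bonds, plus two π bonds; 2 regions of electron density → sp.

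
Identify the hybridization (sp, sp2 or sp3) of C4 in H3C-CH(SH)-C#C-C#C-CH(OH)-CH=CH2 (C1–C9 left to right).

sp

C4: 2 σ bonds, plus two π bonds; 2 regions of electron density → sp.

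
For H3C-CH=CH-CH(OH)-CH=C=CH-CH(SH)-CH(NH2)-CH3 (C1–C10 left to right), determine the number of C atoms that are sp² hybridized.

C1: sp3
C2: sp2 ✓
C3: sp2 ✓
C4: sp3
C5: sp2 ✓
C6: sp
C7: sp2 ✓
C8: sp3
C9: sp3
C10: sp3
C2, C3, C5, C7 → 4 sp2 carbons.

4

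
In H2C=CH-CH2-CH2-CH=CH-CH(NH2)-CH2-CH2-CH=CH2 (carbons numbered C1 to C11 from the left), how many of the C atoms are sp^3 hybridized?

5

C1: sp2
C2: sp2
C3: sp3 ✓
C4: sp3 ✓
C5: sp2
C6: sp2
C7: sp3 ✓
C8: sp3 ✓
C9: sp3 ✓
C10: sp2
C11: sp2
C3, C4, C7, C8, C9 → 5 sp3 carbons.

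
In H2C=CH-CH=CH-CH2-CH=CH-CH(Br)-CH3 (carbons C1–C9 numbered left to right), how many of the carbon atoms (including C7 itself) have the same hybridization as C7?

6

C7 is sp2 (one π bond).
C1: sp2 ✓
C2: sp2 ✓
C3: sp2 ✓
C4: sp2 ✓
C5: sp3
C6: sp2 ✓
C7: sp2 ✓
C8: sp3
C9: sp3
6 carbons are sp2.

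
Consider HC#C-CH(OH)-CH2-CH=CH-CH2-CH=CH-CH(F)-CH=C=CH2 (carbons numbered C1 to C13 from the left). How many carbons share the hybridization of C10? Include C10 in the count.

4

C10 is sp3 (only σ bonds).
C1: sp
C2: sp
C3: sp3 ✓
C4: sp3 ✓
C5: sp2
C6: sp2
C7: sp3 ✓
C8: sp2
C9: sp2
C10: sp3 ✓
C11: sp2
C12: sp
C13: sp2
4 carbons are sp3.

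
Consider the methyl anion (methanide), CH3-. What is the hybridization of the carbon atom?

sp3

Three σ bonds + one lone pair = steric number 4 → sp3, pyramidal.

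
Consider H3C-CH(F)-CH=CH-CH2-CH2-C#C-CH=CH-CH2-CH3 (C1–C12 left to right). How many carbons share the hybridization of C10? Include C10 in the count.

C10 is sp2 (one π bond).
C1: sp3
C2: sp3
C3: sp2 ✓
C4: sp2 ✓
C5: sp3
C6: sp3
C7: sp
C8: sp
C9: sp2 ✓
C10: sp2 ✓
C11: sp3
C12: sp3
4 carbons are sp2.

4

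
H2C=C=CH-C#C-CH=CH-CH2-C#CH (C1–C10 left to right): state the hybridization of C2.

C2 carries 2 σ bonds, plus two π bonds, giving a steric number of 2, so it is sp.

sp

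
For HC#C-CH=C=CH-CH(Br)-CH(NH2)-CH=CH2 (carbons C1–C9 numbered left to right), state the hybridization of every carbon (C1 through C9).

C1 sp, C2 sp, C3 sp2, C4 sp, C5 sp2, C6 sp3, C7 sp3, C8 sp2, C9 sp2

C1 (2 σ bonds, plus two π bonds) has steric number 2: sp.
C2: 2 σ bonds, plus two π bonds — 2 electron domains, sp.
C3 has 3 σ bonds, plus one π bond: steric number 3 → sp2.
C4 carries 2 σ bonds, plus two π bonds, giving a steric number of 2, so it is sp.
C5: 3 σ bonds, plus one π bond; 3 regions of electron density → sp2.
C6 — 4 σ bonds. Steric number 4, so sp3.
C7 has 4 σ bonds: steric number 4 → sp3.
C8: 3 σ bonds, plus one π bond — 3 electron domains, sp2.
C9 carries 3 σ bonds, plus one π bond, giving a steric number of 3, so it is sp2.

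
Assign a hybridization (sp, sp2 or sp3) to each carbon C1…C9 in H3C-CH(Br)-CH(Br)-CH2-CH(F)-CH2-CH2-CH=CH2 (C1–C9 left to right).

C1 has 4 σ bonds: steric number 4 → sp3.
C2: 4 σ bonds — 4 electron domains, sp3.
C3 — 4 σ bonds. Steric number 4, so sp3.
C4 has 4 σ bonds: steric number 4 → sp3.
C5 — 4 σ bonds. Steric number 4, so sp3.
C6: 4 σ bonds; 4 regions of electron density → sp3.
C7 — 4 σ bonds. Steric number 4, so sp3.
C8 is sp2: 3 σ bonds, plus one π bond, 3 electron-density regions.
C9 is sp2: 3 σ bonds, plus one π bond, 3 electron-density regions.

C1 sp3, C2 sp3, C3 sp3, C4 sp3, C5 sp3, C6 sp3, C7 sp3, C8 sp2, C9 sp2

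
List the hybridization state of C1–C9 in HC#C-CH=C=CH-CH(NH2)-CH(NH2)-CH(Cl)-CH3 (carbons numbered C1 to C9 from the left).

C1 has 2 σ bonds, plus two π bonds: steric number 2 → sp.
C2 carries 2 σ bonds, plus two π bonds, giving a steric number of 2, so it is sp.
C3 (3 σ bonds, plus one π bond) has steric number 3: sp2.
C4 (2 σ bonds, plus two π bonds) has steric number 2: sp.
C5 has 3 σ bonds, plus one π bond: steric number 3 → sp2.
C6 carries 4 σ bonds, giving a steric number of 4, so it is sp3.
C7 is sp3: 4 σ bonds, 4 electron-density regions.
C8 — 4 σ bonds. Steric number 4, so sp3.
C9 — 4 σ bonds. Steric number 4, so sp3.

C1 sp, C2 sp, C3 sp2, C4 sp, C5 sp2, C6 sp3, C7 sp3, C8 sp3, C9 sp3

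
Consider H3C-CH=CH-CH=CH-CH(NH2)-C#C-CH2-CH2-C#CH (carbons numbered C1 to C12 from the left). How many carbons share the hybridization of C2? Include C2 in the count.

C2 is sp2 (one π bond).
C1: sp3
C2: sp2 ✓
C3: sp2 ✓
C4: sp2 ✓
C5: sp2 ✓
C6: sp3
C7: sp
C8: sp
C9: sp3
C10: sp3
C11: sp
C12: sp
4 carbons are sp2.

4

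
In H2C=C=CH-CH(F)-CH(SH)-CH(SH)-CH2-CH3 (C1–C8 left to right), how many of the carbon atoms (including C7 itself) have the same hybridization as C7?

5

C7 is sp3 (only σ bonds).
C1: sp2
C2: sp
C3: sp2
C4: sp3 ✓
C5: sp3 ✓
C6: sp3 ✓
C7: sp3 ✓
C8: sp3 ✓
5 carbons are sp3.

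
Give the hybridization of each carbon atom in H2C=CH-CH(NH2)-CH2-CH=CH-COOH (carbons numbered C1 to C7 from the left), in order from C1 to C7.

C1: 3 σ bonds, plus one π bond — 3 electron domains, sp2.
C2: 3 σ bonds, plus one π bond — 3 electron domains, sp2.
C3 — 4 σ bonds. Steric number 4, so sp3.
C4 carries 4 σ bonds, giving a steric number of 4, so it is sp3.
C5 carries 3 σ bonds, plus one π bond, giving a steric number of 3, so it is sp2.
C6 carries 3 σ bonds, plus one π bond, giving a steric number of 3, so it is sp2.
C7: 3 σ bonds, plus one π bond — 3 electron domains, sp2.

C1 sp2, C2 sp2, C3 sp3, C4 sp3, C5 sp2, C6 sp2, C7 sp2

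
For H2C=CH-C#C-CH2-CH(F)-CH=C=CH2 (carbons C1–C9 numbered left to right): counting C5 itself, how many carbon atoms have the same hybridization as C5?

2

C5 is sp3 (only σ bonds).
C1: sp2
C2: sp2
C3: sp
C4: sp
C5: sp3 ✓
C6: sp3 ✓
C7: sp2
C8: sp
C9: sp2
2 carbons are sp3.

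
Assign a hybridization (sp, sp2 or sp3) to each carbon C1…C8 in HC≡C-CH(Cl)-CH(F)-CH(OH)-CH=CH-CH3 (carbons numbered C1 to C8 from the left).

C1 sp, C2 sp, C3 sp3, C4 sp3, C5 sp3, C6 sp2, C7 sp2, C8 sp3

C1 is sp: 2 σ bonds, plus two π bonds, 2 electron-density regions.
C2 has 2 σ bonds, plus two π bonds: steric number 2 → sp.
C3 — 4 σ bonds. Steric number 4, so sp3.
C4 is sp3: 4 σ bonds, 4 electron-density regions.
C5 carries 4 σ bonds, giving a steric number of 4, so it is sp3.
C6 — 3 σ bonds, plus one π bond. Steric number 3, so sp2.
C7 carries 3 σ bonds, plus one π bond, giving a steric number of 3, so it is sp2.
C8 (4 σ bonds) has steric number 4: sp3.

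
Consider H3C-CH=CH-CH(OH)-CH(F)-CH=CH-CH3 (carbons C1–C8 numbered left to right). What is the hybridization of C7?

C7: 3 σ bonds, plus one π bond; 3 regions of electron density → sp2.

sp²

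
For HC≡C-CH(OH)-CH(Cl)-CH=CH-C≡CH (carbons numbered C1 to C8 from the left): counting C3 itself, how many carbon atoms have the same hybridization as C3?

2

C3 is sp3 (only σ bonds).
C1: sp
C2: sp
C3: sp3 ✓
C4: sp3 ✓
C5: sp2
C6: sp2
C7: sp
C8: sp
2 carbons are sp3.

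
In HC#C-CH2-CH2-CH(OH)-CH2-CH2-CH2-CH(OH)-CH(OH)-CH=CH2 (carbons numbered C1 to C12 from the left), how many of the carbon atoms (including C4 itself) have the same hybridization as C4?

C4 is sp3 (only σ bonds).
C1: sp
C2: sp
C3: sp3 ✓
C4: sp3 ✓
C5: sp3 ✓
C6: sp3 ✓
C7: sp3 ✓
C8: sp3 ✓
C9: sp3 ✓
C10: sp3 ✓
C11: sp2
C12: sp2
8 carbons are sp3.

8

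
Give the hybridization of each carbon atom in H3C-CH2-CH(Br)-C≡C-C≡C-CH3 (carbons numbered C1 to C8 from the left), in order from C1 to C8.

C1 sp3, C2 sp3, C3 sp3, C4 sp, C5 sp, C6 sp, C7 sp, C8 sp3

C1 carries 4 σ bonds, giving a steric number of 4, so it is sp3.
C2 — 4 σ bonds. Steric number 4, so sp3.
C3 has 4 σ bonds: steric number 4 → sp3.
C4: 2 σ bonds, plus two π bonds; 2 regions of electron density → sp.
C5 — 2 σ bonds, plus two π bonds. Steric number 2, so sp.
C6 carries 2 σ bonds, plus two π bonds, giving a steric number of 2, so it is sp.
C7 — 2 σ bonds, plus two π bonds. Steric number 2, so sp.
C8: 4 σ bonds; 4 regions of electron density → sp3.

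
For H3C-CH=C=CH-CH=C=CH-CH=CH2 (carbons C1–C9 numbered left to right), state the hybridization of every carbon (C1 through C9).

C1 sp3, C2 sp2, C3 sp, C4 sp2, C5 sp2, C6 sp, C7 sp2, C8 sp2, C9 sp2

C1: 4 σ bonds; 4 regions of electron density → sp3.
C2 carries 3 σ bonds, plus one π bond, giving a steric number of 3, so it is sp2.
C3 — 2 σ bonds, plus two π bonds. Steric number 2, so sp.
C4 carries 3 σ bonds, plus one π bond, giving a steric number of 3, so it is sp2.
C5 carries 3 σ bonds, plus one π bond, giving a steric number of 3, so it is sp2.
C6: 2 σ bonds, plus two π bonds — 2 electron domains, sp.
C7 is sp2: 3 σ bonds, plus one π bond, 3 electron-density regions.
C8 (3 σ bonds, plus one π bond) has steric number 3: sp2.
C9 (3 σ bonds, plus one π bond) has steric number 3: sp2.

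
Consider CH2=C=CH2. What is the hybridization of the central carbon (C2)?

Two σ bonds and two π bonds (one to each neighbour) → sp.

sp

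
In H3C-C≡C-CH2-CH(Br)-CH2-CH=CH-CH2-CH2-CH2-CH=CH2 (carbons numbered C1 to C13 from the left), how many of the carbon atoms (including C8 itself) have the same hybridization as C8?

4

C8 is sp2 (one π bond).
C1: sp3
C2: sp
C3: sp
C4: sp3
C5: sp3
C6: sp3
C7: sp2 ✓
C8: sp2 ✓
C9: sp3
C10: sp3
C11: sp3
C12: sp2 ✓
C13: sp2 ✓
4 carbons are sp2.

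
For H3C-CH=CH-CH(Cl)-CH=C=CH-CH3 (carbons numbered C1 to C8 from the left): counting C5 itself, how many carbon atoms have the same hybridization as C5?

C5 is sp2 (one π bond).
C1: sp3
C2: sp2 ✓
C3: sp2 ✓
C4: sp3
C5: sp2 ✓
C6: sp
C7: sp2 ✓
C8: sp3
4 carbons are sp2.

4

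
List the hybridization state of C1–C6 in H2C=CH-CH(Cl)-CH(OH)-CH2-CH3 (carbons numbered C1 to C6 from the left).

C1 is sp2: 3 σ bonds, plus one π bond, 3 electron-density regions.
C2 carries 3 σ bonds, plus one π bond, giving a steric number of 3, so it is sp2.
C3 carries 4 σ bonds, giving a steric number of 4, so it is sp3.
C4 has 4 σ bonds: steric number 4 → sp3.
C5 (4 σ bonds) has steric number 4: sp3.
C6 carries 4 σ bonds, giving a steric number of 4, so it is sp3.

C1 sp2, C2 sp2, C3 sp3, C4 sp3, C5 sp3, C6 sp3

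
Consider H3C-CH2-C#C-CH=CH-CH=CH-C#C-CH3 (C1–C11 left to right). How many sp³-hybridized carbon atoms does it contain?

3

C1: sp3 ✓
C2: sp3 ✓
C3: sp
C4: sp
C5: sp2
C6: sp2
C7: sp2
C8: sp2
C9: sp
C10: sp
C11: sp3 ✓
C1, C2, C11 → 3 sp3 carbons.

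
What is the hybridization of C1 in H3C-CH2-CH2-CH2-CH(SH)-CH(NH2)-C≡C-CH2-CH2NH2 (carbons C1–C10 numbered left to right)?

sp3

C1 — 4 σ bonds. Steric number 4, so sp3.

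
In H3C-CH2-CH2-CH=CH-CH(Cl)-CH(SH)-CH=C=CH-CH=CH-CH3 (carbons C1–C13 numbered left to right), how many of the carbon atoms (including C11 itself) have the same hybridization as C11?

6

C11 is sp2 (one π bond).
C1: sp3
C2: sp3
C3: sp3
C4: sp2 ✓
C5: sp2 ✓
C6: sp3
C7: sp3
C8: sp2 ✓
C9: sp
C10: sp2 ✓
C11: sp2 ✓
C12: sp2 ✓
C13: sp3
6 carbons are sp2.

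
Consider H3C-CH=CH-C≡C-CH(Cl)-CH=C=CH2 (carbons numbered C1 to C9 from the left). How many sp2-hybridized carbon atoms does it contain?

4

C1: sp3
C2: sp2 ✓
C3: sp2 ✓
C4: sp
C5: sp
C6: sp3
C7: sp2 ✓
C8: sp
C9: sp2 ✓
C2, C3, C7, C9 → 4 sp2 carbons.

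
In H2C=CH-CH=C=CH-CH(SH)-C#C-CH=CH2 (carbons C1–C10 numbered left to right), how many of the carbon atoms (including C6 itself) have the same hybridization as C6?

C6 is sp3 (only σ bonds).
C1: sp2
C2: sp2
C3: sp2
C4: sp
C5: sp2
C6: sp3 ✓
C7: sp
C8: sp
C9: sp2
C10: sp2
1 carbon is sp3.

1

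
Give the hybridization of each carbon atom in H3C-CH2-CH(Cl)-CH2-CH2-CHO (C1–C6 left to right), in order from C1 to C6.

C1 is sp3: 4 σ bonds, 4 electron-density regions.
C2 has 4 σ bonds: steric number 4 → sp3.
C3 has 4 σ bonds: steric number 4 → sp3.
C4: 4 σ bonds — 4 electron domains, sp3.
C5 is sp3: 4 σ bonds, 4 electron-density regions.
C6: 3 σ bonds, plus one π bond — 3 electron domains, sp2.

C1 sp3, C2 sp3, C3 sp3, C4 sp3, C5 sp3, C6 sp2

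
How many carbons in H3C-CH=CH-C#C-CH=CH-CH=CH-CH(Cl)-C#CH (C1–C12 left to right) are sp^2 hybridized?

C1: sp3
C2: sp2 ✓
C3: sp2 ✓
C4: sp
C5: sp
C6: sp2 ✓
C7: sp2 ✓
C8: sp2 ✓
C9: sp2 ✓
C10: sp3
C11: sp
C12: sp
C2, C3, C6, C7, C8, C9 → 6 sp2 carbons.

6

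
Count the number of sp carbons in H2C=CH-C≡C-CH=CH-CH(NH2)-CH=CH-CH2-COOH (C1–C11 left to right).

C1: sp2
C2: sp2
C3: sp ✓
C4: sp ✓
C5: sp2
C6: sp2
C7: sp3
C8: sp2
C9: sp2
C10: sp3
C11: sp2
C3, C4 → 2 sp carbons.

2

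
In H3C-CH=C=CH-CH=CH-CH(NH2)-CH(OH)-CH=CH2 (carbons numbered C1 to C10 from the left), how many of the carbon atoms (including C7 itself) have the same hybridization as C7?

3

C7 is sp3 (only σ bonds).
C1: sp3 ✓
C2: sp2
C3: sp
C4: sp2
C5: sp2
C6: sp2
C7: sp3 ✓
C8: sp3 ✓
C9: sp2
C10: sp2
3 carbons are sp3.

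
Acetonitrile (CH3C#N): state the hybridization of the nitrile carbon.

The nitrile carbon is sp: 2 σ bonds, plus two π bonds, 2 electron-density regions.

sp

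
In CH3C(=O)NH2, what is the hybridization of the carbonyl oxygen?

sp2

The carbonyl oxygen (1 σ bond and 2 lone pairs, plus one π bond) has steric number 3: sp2.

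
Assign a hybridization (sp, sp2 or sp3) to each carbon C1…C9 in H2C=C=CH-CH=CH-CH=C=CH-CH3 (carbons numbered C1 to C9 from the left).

C1 sp2, C2 sp, C3 sp2, C4 sp2, C5 sp2, C6 sp2, C7 sp, C8 sp2, C9 sp3

C1: 3 σ bonds, plus one π bond — 3 electron domains, sp2.
C2 is sp: 2 σ bonds, plus two π bonds, 2 electron-density regions.
C3: 3 σ bonds, plus one π bond — 3 electron domains, sp2.
C4 carries 3 σ bonds, plus one π bond, giving a steric number of 3, so it is sp2.
C5 (3 σ bonds, plus one π bond) has steric number 3: sp2.
C6 is sp2: 3 σ bonds, plus one π bond, 3 electron-density regions.
C7: 2 σ bonds, plus two π bonds — 2 electron domains, sp.
C8: 3 σ bonds, plus one π bond; 3 regions of electron density → sp2.
C9 has 4 σ bonds: steric number 4 → sp3.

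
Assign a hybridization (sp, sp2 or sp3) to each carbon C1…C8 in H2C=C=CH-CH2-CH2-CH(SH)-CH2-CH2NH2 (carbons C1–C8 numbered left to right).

C1: 3 σ bonds, plus one π bond; 3 regions of electron density → sp2.
C2 is sp: 2 σ bonds, plus two π bonds, 2 electron-density regions.
C3: 3 σ bonds, plus one π bond — 3 electron domains, sp2.
C4 (4 σ bonds) has steric number 4: sp3.
C5: 4 σ bonds; 4 regions of electron density → sp3.
C6 carries 4 σ bonds, giving a steric number of 4, so it is sp3.
C7 has 4 σ bonds: steric number 4 → sp3.
C8: 4 σ bonds; 4 regions of electron density → sp3.

C1 sp2, C2 sp, C3 sp2, C4 sp3, C5 sp3, C6 sp3, C7 sp3, C8 sp3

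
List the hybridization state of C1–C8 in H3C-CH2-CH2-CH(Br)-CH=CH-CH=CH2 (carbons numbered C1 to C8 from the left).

C1 is sp3: 4 σ bonds, 4 electron-density regions.
C2 carries 4 σ bonds, giving a steric number of 4, so it is sp3.
C3 (4 σ bonds) has steric number 4: sp3.
C4 is sp3: 4 σ bonds, 4 electron-density regions.
C5 has 3 σ bonds, plus one π bond: steric number 3 → sp2.
C6 carries 3 σ bonds, plus one π bond, giving a steric number of 3, so it is sp2.
C7: 3 σ bonds, plus one π bond; 3 regions of electron density → sp2.
C8: 3 σ bonds, plus one π bond — 3 electron domains, sp2.

C1 sp3, C2 sp3, C3 sp3, C4 sp3, C5 sp2, C6 sp2, C7 sp2, C8 sp2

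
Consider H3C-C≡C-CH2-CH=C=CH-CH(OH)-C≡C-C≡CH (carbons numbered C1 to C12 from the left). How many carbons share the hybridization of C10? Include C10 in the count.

C10 is sp (two π bonds).
C1: sp3
C2: sp ✓
C3: sp ✓
C4: sp3
C5: sp2
C6: sp ✓
C7: sp2
C8: sp3
C9: sp ✓
C10: sp ✓
C11: sp ✓
C12: sp ✓
7 carbons are sp.

7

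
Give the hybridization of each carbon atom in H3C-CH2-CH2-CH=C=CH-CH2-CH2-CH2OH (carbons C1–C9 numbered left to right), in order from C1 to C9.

C1 sp3, C2 sp3, C3 sp3, C4 sp2, C5 sp, C6 sp2, C7 sp3, C8 sp3, C9 sp3

C1: 4 σ bonds — 4 electron domains, sp3.
C2 — 4 σ bonds. Steric number 4, so sp3.
C3: 4 σ bonds — 4 electron domains, sp3.
C4 has 3 σ bonds, plus one π bond: steric number 3 → sp2.
C5 carries 2 σ bonds, plus two π bonds, giving a steric number of 2, so it is sp.
C6: 3 σ bonds, plus one π bond — 3 electron domains, sp2.
C7 has 4 σ bonds: steric number 4 → sp3.
C8 — 4 σ bonds. Steric number 4, so sp3.
C9 — 4 σ bonds. Steric number 4, so sp3.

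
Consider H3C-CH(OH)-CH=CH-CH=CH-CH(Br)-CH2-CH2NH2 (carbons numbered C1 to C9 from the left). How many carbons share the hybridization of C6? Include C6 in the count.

C6 is sp2 (one π bond).
C1: sp3
C2: sp3
C3: sp2 ✓
C4: sp2 ✓
C5: sp2 ✓
C6: sp2 ✓
C7: sp3
C8: sp3
C9: sp3
4 carbons are sp2.

4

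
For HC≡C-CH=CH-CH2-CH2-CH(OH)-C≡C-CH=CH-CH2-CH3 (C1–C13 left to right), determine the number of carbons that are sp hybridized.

C1: sp ✓
C2: sp ✓
C3: sp2
C4: sp2
C5: sp3
C6: sp3
C7: sp3
C8: sp ✓
C9: sp ✓
C10: sp2
C11: sp2
C12: sp3
C13: sp3
C1, C2, C8, C9 → 4 sp carbons.

4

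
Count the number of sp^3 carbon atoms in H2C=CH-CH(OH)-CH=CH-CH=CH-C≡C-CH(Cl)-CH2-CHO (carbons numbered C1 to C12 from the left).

C1: sp2
C2: sp2
C3: sp3 ✓
C4: sp2
C5: sp2
C6: sp2
C7: sp2
C8: sp
C9: sp
C10: sp3 ✓
C11: sp3 ✓
C12: sp2
C3, C10, C11 → 3 sp3 carbons.

3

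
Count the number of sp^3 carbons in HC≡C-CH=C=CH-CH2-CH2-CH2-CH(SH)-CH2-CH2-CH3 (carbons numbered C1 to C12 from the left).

7

C1: sp
C2: sp
C3: sp2
C4: sp
C5: sp2
C6: sp3 ✓
C7: sp3 ✓
C8: sp3 ✓
C9: sp3 ✓
C10: sp3 ✓
C11: sp3 ✓
C12: sp3 ✓
C6, C7, C8, C9, C10, C11, C12 → 7 sp3 carbons.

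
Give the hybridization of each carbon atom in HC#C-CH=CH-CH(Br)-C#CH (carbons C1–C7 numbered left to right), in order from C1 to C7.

C1 carries 2 σ bonds, plus two π bonds, giving a steric number of 2, so it is sp.
C2: 2 σ bonds, plus two π bonds; 2 regions of electron density → sp.
C3 — 3 σ bonds, plus one π bond. Steric number 3, so sp2.
C4 is sp2: 3 σ bonds, plus one π bond, 3 electron-density regions.
C5 (4 σ bonds) has steric number 4: sp3.
C6 — 2 σ bonds, plus two π bonds. Steric number 2, so sp.
C7 carries 2 σ bonds, plus two π bonds, giving a steric number of 2, so it is sp.

C1 sp, C2 sp, C3 sp2, C4 sp2, C5 sp3, C6 sp, C7 sp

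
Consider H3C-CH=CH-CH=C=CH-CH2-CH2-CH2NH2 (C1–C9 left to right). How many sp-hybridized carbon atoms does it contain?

C1: sp3
C2: sp2
C3: sp2
C4: sp2
C5: sp ✓
C6: sp2
C7: sp3
C8: sp3
C9: sp3
C5 → 1 sp carbon.

1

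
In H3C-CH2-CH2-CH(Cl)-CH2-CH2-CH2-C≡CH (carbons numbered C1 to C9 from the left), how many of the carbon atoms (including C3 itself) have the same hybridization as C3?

7

C3 is sp3 (only σ bonds).
C1: sp3 ✓
C2: sp3 ✓
C3: sp3 ✓
C4: sp3 ✓
C5: sp3 ✓
C6: sp3 ✓
C7: sp3 ✓
C8: sp
C9: sp
7 carbons are sp3.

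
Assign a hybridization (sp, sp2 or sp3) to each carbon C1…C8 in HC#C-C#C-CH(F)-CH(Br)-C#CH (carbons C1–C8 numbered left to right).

C1 (2 σ bonds, plus two π bonds) has steric number 2: sp.
C2: 2 σ bonds, plus two π bonds — 2 electron domains, sp.
C3 has 2 σ bonds, plus two π bonds: steric number 2 → sp.
C4 (2 σ bonds, plus two π bonds) has steric number 2: sp.
C5: 4 σ bonds — 4 electron domains, sp3.
C6 is sp3: 4 σ bonds, 4 electron-density regions.
C7 carries 2 σ bonds, plus two π bonds, giving a steric number of 2, so it is sp.
C8: 2 σ bonds, plus two π bonds; 2 regions of electron density → sp.

C1 sp, C2 sp, C3 sp, C4 sp, C5 sp3, C6 sp3, C7 sp, C8 sp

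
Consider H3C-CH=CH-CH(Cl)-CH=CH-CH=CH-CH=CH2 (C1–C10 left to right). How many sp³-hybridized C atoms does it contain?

2

C1: sp3 ✓
C2: sp2
C3: sp2
C4: sp3 ✓
C5: sp2
C6: sp2
C7: sp2
C8: sp2
C9: sp2
C10: sp2
C1, C4 → 2 sp3 carbons.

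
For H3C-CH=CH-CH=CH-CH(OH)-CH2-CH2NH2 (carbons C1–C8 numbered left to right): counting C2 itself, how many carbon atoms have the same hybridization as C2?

4

C2 is sp2 (one π bond).
C1: sp3
C2: sp2 ✓
C3: sp2 ✓
C4: sp2 ✓
C5: sp2 ✓
C6: sp3
C7: sp3
C8: sp3
4 carbons are sp2.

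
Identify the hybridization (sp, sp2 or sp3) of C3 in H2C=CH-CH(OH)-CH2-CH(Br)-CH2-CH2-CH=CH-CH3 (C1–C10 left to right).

sp^3

C3 has 4 σ bonds: steric number 4 → sp3.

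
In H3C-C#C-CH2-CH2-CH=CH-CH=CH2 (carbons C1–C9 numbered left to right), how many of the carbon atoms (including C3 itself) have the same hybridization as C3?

C3 is sp (two π bonds).
C1: sp3
C2: sp ✓
C3: sp ✓
C4: sp3
C5: sp3
C6: sp2
C7: sp2
C8: sp2
C9: sp2
2 carbons are sp.

2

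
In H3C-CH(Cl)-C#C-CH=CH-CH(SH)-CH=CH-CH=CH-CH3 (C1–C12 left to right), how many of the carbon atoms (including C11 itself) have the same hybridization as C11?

C11 is sp2 (one π bond).
C1: sp3
C2: sp3
C3: sp
C4: sp
C5: sp2 ✓
C6: sp2 ✓
C7: sp3
C8: sp2 ✓
C9: sp2 ✓
C10: sp2 ✓
C11: sp2 ✓
C12: sp3
6 carbons are sp2.

6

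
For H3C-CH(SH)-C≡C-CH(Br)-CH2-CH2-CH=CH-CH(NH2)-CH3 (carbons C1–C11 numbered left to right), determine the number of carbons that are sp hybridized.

2

C1: sp3
C2: sp3
C3: sp ✓
C4: sp ✓
C5: sp3
C6: sp3
C7: sp3
C8: sp2
C9: sp2
C10: sp3
C11: sp3
C3, C4 → 2 sp carbons.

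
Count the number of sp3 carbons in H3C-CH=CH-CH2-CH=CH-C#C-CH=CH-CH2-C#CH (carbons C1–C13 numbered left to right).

3

C1: sp3 ✓
C2: sp2
C3: sp2
C4: sp3 ✓
C5: sp2
C6: sp2
C7: sp
C8: sp
C9: sp2
C10: sp2
C11: sp3 ✓
C12: sp
C13: sp
C1, C4, C11 → 3 sp3 carbons.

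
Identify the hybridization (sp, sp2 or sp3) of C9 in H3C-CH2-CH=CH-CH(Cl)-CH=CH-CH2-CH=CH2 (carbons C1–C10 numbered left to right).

C9 carries 3 σ bonds, plus one π bond, giving a steric number of 3, so it is sp2.

sp^2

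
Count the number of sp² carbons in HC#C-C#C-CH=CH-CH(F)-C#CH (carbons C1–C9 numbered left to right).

C1: sp
C2: sp
C3: sp
C4: sp
C5: sp2 ✓
C6: sp2 ✓
C7: sp3
C8: sp
C9: sp
C5, C6 → 2 sp2 carbons.

2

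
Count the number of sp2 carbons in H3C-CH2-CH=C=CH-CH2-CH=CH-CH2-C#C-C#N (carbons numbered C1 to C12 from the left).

4

C1: sp3
C2: sp3
C3: sp2 ✓
C4: sp
C5: sp2 ✓
C6: sp3
C7: sp2 ✓
C8: sp2 ✓
C9: sp3
C10: sp
C11: sp
C12: sp
C3, C5, C7, C8 → 4 sp2 carbons.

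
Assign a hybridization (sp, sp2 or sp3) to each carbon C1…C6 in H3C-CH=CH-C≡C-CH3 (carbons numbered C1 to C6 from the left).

C1 (4 σ bonds) has steric number 4: sp3.
C2: 3 σ bonds, plus one π bond; 3 regions of electron density → sp2.
C3 is sp2: 3 σ bonds, plus one π bond, 3 electron-density regions.
C4: 2 σ bonds, plus two π bonds; 2 regions of electron density → sp.
C5 carries 2 σ bonds, plus two π bonds, giving a steric number of 2, so it is sp.
C6 (4 σ bonds) has steric number 4: sp3.

C1 sp3, C2 sp2, C3 sp2, C4 sp, C5 sp, C6 sp3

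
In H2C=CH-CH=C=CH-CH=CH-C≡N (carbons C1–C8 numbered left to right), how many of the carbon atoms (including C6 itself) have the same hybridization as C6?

6

C6 is sp2 (one π bond).
C1: sp2 ✓
C2: sp2 ✓
C3: sp2 ✓
C4: sp
C5: sp2 ✓
C6: sp2 ✓
C7: sp2 ✓
C8: sp
6 carbons are sp2.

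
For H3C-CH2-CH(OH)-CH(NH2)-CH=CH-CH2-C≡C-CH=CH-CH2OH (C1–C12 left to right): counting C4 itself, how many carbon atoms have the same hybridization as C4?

C4 is sp3 (only σ bonds).
C1: sp3 ✓
C2: sp3 ✓
C3: sp3 ✓
C4: sp3 ✓
C5: sp2
C6: sp2
C7: sp3 ✓
C8: sp
C9: sp
C10: sp2
C11: sp2
C12: sp3 ✓
6 carbons are sp3.

6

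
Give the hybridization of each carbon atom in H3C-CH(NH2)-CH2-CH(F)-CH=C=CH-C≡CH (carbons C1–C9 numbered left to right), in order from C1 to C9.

C1 sp3, C2 sp3, C3 sp3, C4 sp3, C5 sp2, C6 sp, C7 sp2, C8 sp, C9 sp

C1 has 4 σ bonds: steric number 4 → sp3.
C2 (4 σ bonds) has steric number 4: sp3.
C3: 4 σ bonds; 4 regions of electron density → sp3.
C4 (4 σ bonds) has steric number 4: sp3.
C5 — 3 σ bonds, plus one π bond. Steric number 3, so sp2.
C6 has 2 σ bonds, plus two π bonds: steric number 2 → sp.
C7: 3 σ bonds, plus one π bond — 3 electron domains, sp2.
C8 is sp: 2 σ bonds, plus two π bonds, 2 electron-density regions.
C9: 2 σ bonds, plus two π bonds; 2 regions of electron density → sp.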